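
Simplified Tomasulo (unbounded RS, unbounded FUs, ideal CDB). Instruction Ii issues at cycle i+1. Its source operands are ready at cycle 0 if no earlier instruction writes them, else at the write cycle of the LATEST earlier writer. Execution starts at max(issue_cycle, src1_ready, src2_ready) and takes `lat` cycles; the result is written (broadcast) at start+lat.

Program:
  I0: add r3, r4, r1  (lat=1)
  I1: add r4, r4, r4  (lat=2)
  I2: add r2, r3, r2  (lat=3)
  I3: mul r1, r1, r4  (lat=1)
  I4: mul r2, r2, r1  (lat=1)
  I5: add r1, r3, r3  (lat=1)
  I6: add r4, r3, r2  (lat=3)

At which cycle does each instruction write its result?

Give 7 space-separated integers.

Answer: 2 4 6 5 7 7 10

Derivation:
I0 add r3: issue@1 deps=(None,None) exec_start@1 write@2
I1 add r4: issue@2 deps=(None,None) exec_start@2 write@4
I2 add r2: issue@3 deps=(0,None) exec_start@3 write@6
I3 mul r1: issue@4 deps=(None,1) exec_start@4 write@5
I4 mul r2: issue@5 deps=(2,3) exec_start@6 write@7
I5 add r1: issue@6 deps=(0,0) exec_start@6 write@7
I6 add r4: issue@7 deps=(0,4) exec_start@7 write@10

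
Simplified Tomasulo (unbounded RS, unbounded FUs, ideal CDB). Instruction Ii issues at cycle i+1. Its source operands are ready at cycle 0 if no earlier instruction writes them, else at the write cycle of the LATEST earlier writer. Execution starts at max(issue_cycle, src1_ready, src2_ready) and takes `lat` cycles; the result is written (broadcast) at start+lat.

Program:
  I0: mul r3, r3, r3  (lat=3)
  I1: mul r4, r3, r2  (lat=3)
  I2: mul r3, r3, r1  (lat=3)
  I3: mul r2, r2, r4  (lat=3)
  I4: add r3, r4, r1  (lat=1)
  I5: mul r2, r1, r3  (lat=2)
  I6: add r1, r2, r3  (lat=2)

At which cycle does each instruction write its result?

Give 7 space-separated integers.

Answer: 4 7 7 10 8 10 12

Derivation:
I0 mul r3: issue@1 deps=(None,None) exec_start@1 write@4
I1 mul r4: issue@2 deps=(0,None) exec_start@4 write@7
I2 mul r3: issue@3 deps=(0,None) exec_start@4 write@7
I3 mul r2: issue@4 deps=(None,1) exec_start@7 write@10
I4 add r3: issue@5 deps=(1,None) exec_start@7 write@8
I5 mul r2: issue@6 deps=(None,4) exec_start@8 write@10
I6 add r1: issue@7 deps=(5,4) exec_start@10 write@12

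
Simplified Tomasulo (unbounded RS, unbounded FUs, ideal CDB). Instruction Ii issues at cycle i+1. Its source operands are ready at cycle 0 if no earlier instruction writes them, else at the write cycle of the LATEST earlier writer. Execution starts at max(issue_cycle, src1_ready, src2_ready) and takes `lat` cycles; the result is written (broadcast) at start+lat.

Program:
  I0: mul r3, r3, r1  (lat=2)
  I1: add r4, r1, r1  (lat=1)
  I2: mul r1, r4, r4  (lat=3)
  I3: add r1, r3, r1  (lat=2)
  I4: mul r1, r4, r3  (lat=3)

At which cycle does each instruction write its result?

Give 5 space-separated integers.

Answer: 3 3 6 8 8

Derivation:
I0 mul r3: issue@1 deps=(None,None) exec_start@1 write@3
I1 add r4: issue@2 deps=(None,None) exec_start@2 write@3
I2 mul r1: issue@3 deps=(1,1) exec_start@3 write@6
I3 add r1: issue@4 deps=(0,2) exec_start@6 write@8
I4 mul r1: issue@5 deps=(1,0) exec_start@5 write@8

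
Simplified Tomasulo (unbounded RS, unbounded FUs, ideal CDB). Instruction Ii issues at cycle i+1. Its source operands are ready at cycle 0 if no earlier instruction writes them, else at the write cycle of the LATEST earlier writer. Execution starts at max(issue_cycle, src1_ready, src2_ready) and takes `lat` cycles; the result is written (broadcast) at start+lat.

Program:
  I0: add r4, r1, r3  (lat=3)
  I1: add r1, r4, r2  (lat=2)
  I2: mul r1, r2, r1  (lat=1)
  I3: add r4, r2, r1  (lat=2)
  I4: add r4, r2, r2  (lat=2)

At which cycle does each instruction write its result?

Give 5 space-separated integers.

I0 add r4: issue@1 deps=(None,None) exec_start@1 write@4
I1 add r1: issue@2 deps=(0,None) exec_start@4 write@6
I2 mul r1: issue@3 deps=(None,1) exec_start@6 write@7
I3 add r4: issue@4 deps=(None,2) exec_start@7 write@9
I4 add r4: issue@5 deps=(None,None) exec_start@5 write@7

Answer: 4 6 7 9 7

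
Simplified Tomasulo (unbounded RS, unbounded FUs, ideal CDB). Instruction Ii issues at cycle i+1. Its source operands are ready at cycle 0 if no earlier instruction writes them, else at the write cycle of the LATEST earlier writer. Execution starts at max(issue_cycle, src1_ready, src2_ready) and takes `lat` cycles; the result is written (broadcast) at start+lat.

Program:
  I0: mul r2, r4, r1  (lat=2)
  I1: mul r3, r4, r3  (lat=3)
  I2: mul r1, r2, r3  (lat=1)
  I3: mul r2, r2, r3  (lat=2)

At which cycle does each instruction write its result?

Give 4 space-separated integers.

I0 mul r2: issue@1 deps=(None,None) exec_start@1 write@3
I1 mul r3: issue@2 deps=(None,None) exec_start@2 write@5
I2 mul r1: issue@3 deps=(0,1) exec_start@5 write@6
I3 mul r2: issue@4 deps=(0,1) exec_start@5 write@7

Answer: 3 5 6 7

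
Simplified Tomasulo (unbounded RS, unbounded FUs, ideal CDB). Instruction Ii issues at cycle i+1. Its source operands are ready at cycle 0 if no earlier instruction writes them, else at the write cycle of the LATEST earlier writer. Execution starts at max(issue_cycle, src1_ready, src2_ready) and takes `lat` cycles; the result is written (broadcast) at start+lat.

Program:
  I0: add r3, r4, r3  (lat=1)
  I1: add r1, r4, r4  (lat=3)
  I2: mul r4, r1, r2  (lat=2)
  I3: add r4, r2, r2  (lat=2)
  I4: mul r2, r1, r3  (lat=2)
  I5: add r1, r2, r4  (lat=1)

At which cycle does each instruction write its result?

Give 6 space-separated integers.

Answer: 2 5 7 6 7 8

Derivation:
I0 add r3: issue@1 deps=(None,None) exec_start@1 write@2
I1 add r1: issue@2 deps=(None,None) exec_start@2 write@5
I2 mul r4: issue@3 deps=(1,None) exec_start@5 write@7
I3 add r4: issue@4 deps=(None,None) exec_start@4 write@6
I4 mul r2: issue@5 deps=(1,0) exec_start@5 write@7
I5 add r1: issue@6 deps=(4,3) exec_start@7 write@8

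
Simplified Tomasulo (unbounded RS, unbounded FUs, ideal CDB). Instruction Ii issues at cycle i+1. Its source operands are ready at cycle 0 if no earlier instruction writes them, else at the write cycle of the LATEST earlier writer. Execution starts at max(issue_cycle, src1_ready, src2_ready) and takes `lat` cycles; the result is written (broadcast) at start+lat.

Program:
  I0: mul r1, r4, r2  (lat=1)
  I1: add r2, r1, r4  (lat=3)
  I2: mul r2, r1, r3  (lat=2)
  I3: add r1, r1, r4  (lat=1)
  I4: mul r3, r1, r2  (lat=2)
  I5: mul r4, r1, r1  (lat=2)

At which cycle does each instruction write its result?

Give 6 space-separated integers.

I0 mul r1: issue@1 deps=(None,None) exec_start@1 write@2
I1 add r2: issue@2 deps=(0,None) exec_start@2 write@5
I2 mul r2: issue@3 deps=(0,None) exec_start@3 write@5
I3 add r1: issue@4 deps=(0,None) exec_start@4 write@5
I4 mul r3: issue@5 deps=(3,2) exec_start@5 write@7
I5 mul r4: issue@6 deps=(3,3) exec_start@6 write@8

Answer: 2 5 5 5 7 8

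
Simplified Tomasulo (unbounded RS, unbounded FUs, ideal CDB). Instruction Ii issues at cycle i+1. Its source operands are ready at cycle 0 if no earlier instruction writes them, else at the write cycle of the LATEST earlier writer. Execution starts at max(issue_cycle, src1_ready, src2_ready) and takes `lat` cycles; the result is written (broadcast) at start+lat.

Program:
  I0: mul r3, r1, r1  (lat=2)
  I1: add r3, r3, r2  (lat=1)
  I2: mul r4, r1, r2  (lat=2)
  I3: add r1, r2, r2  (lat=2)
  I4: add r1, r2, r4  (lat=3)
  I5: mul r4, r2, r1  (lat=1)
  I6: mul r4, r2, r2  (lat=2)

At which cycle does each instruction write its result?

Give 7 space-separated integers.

Answer: 3 4 5 6 8 9 9

Derivation:
I0 mul r3: issue@1 deps=(None,None) exec_start@1 write@3
I1 add r3: issue@2 deps=(0,None) exec_start@3 write@4
I2 mul r4: issue@3 deps=(None,None) exec_start@3 write@5
I3 add r1: issue@4 deps=(None,None) exec_start@4 write@6
I4 add r1: issue@5 deps=(None,2) exec_start@5 write@8
I5 mul r4: issue@6 deps=(None,4) exec_start@8 write@9
I6 mul r4: issue@7 deps=(None,None) exec_start@7 write@9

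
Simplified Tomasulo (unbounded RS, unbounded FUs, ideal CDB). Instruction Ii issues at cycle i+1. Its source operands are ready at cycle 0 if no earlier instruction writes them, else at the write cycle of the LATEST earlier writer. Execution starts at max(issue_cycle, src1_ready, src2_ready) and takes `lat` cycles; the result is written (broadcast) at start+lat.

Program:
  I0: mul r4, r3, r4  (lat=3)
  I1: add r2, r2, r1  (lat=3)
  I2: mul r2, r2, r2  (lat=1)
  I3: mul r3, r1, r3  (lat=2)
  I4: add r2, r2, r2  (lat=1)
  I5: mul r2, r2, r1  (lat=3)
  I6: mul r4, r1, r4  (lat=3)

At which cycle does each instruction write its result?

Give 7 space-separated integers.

Answer: 4 5 6 6 7 10 10

Derivation:
I0 mul r4: issue@1 deps=(None,None) exec_start@1 write@4
I1 add r2: issue@2 deps=(None,None) exec_start@2 write@5
I2 mul r2: issue@3 deps=(1,1) exec_start@5 write@6
I3 mul r3: issue@4 deps=(None,None) exec_start@4 write@6
I4 add r2: issue@5 deps=(2,2) exec_start@6 write@7
I5 mul r2: issue@6 deps=(4,None) exec_start@7 write@10
I6 mul r4: issue@7 deps=(None,0) exec_start@7 write@10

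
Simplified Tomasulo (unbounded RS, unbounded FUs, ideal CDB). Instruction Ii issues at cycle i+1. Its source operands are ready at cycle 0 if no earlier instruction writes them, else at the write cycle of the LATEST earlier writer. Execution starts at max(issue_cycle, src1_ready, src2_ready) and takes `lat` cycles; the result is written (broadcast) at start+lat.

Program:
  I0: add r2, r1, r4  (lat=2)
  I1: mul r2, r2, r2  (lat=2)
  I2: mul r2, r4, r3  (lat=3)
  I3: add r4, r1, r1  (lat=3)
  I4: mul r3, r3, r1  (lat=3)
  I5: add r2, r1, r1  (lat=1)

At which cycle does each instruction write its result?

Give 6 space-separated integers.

Answer: 3 5 6 7 8 7

Derivation:
I0 add r2: issue@1 deps=(None,None) exec_start@1 write@3
I1 mul r2: issue@2 deps=(0,0) exec_start@3 write@5
I2 mul r2: issue@3 deps=(None,None) exec_start@3 write@6
I3 add r4: issue@4 deps=(None,None) exec_start@4 write@7
I4 mul r3: issue@5 deps=(None,None) exec_start@5 write@8
I5 add r2: issue@6 deps=(None,None) exec_start@6 write@7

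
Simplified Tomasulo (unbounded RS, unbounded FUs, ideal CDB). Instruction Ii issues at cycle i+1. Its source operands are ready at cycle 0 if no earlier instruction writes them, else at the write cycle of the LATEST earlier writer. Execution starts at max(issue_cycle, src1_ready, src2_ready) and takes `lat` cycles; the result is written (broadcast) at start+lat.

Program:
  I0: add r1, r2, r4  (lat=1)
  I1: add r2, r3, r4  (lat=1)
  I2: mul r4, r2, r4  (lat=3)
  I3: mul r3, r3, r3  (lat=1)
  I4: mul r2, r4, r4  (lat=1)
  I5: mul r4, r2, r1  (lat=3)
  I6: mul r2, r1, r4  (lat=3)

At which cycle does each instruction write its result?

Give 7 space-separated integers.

I0 add r1: issue@1 deps=(None,None) exec_start@1 write@2
I1 add r2: issue@2 deps=(None,None) exec_start@2 write@3
I2 mul r4: issue@3 deps=(1,None) exec_start@3 write@6
I3 mul r3: issue@4 deps=(None,None) exec_start@4 write@5
I4 mul r2: issue@5 deps=(2,2) exec_start@6 write@7
I5 mul r4: issue@6 deps=(4,0) exec_start@7 write@10
I6 mul r2: issue@7 deps=(0,5) exec_start@10 write@13

Answer: 2 3 6 5 7 10 13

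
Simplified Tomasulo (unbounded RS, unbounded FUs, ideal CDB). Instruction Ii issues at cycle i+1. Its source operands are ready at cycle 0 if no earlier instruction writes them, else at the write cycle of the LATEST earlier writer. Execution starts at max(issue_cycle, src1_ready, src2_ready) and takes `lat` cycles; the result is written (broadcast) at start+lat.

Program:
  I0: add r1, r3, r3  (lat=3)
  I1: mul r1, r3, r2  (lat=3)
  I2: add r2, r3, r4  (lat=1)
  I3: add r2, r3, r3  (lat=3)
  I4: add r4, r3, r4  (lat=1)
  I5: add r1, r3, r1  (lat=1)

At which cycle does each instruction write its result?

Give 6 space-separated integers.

I0 add r1: issue@1 deps=(None,None) exec_start@1 write@4
I1 mul r1: issue@2 deps=(None,None) exec_start@2 write@5
I2 add r2: issue@3 deps=(None,None) exec_start@3 write@4
I3 add r2: issue@4 deps=(None,None) exec_start@4 write@7
I4 add r4: issue@5 deps=(None,None) exec_start@5 write@6
I5 add r1: issue@6 deps=(None,1) exec_start@6 write@7

Answer: 4 5 4 7 6 7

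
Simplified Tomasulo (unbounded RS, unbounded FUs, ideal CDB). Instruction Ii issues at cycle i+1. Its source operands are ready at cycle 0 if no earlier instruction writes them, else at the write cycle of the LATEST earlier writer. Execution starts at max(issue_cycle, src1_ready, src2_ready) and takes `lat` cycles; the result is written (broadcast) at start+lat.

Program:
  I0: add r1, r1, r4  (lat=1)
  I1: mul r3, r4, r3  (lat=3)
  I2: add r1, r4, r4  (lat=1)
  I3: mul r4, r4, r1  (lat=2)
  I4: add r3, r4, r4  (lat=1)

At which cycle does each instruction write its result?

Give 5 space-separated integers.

I0 add r1: issue@1 deps=(None,None) exec_start@1 write@2
I1 mul r3: issue@2 deps=(None,None) exec_start@2 write@5
I2 add r1: issue@3 deps=(None,None) exec_start@3 write@4
I3 mul r4: issue@4 deps=(None,2) exec_start@4 write@6
I4 add r3: issue@5 deps=(3,3) exec_start@6 write@7

Answer: 2 5 4 6 7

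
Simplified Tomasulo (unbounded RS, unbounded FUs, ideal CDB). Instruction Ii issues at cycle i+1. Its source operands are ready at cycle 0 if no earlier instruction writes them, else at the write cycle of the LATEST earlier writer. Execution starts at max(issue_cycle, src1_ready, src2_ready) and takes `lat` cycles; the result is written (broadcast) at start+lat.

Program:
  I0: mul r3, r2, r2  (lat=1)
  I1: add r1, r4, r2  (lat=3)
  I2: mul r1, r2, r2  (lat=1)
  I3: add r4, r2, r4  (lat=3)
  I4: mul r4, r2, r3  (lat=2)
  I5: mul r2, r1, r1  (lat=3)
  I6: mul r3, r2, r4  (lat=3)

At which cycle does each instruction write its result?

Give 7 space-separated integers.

I0 mul r3: issue@1 deps=(None,None) exec_start@1 write@2
I1 add r1: issue@2 deps=(None,None) exec_start@2 write@5
I2 mul r1: issue@3 deps=(None,None) exec_start@3 write@4
I3 add r4: issue@4 deps=(None,None) exec_start@4 write@7
I4 mul r4: issue@5 deps=(None,0) exec_start@5 write@7
I5 mul r2: issue@6 deps=(2,2) exec_start@6 write@9
I6 mul r3: issue@7 deps=(5,4) exec_start@9 write@12

Answer: 2 5 4 7 7 9 12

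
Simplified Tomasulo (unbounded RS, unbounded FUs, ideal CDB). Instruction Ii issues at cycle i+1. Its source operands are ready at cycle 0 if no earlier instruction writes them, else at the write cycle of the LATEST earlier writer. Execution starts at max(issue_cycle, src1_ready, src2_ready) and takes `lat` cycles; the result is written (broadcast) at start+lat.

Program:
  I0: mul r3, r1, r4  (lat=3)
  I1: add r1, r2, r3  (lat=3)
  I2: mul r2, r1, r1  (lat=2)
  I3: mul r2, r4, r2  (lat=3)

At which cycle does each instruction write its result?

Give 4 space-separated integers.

Answer: 4 7 9 12

Derivation:
I0 mul r3: issue@1 deps=(None,None) exec_start@1 write@4
I1 add r1: issue@2 deps=(None,0) exec_start@4 write@7
I2 mul r2: issue@3 deps=(1,1) exec_start@7 write@9
I3 mul r2: issue@4 deps=(None,2) exec_start@9 write@12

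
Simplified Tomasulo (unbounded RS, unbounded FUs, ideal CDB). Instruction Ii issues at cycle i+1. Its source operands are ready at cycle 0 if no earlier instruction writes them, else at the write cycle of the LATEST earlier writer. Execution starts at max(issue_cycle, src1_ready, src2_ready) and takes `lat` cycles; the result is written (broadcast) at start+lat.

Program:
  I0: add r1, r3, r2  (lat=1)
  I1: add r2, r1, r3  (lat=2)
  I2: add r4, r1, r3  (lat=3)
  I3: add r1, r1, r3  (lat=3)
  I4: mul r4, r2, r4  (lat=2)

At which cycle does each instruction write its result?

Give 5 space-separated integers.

Answer: 2 4 6 7 8

Derivation:
I0 add r1: issue@1 deps=(None,None) exec_start@1 write@2
I1 add r2: issue@2 deps=(0,None) exec_start@2 write@4
I2 add r4: issue@3 deps=(0,None) exec_start@3 write@6
I3 add r1: issue@4 deps=(0,None) exec_start@4 write@7
I4 mul r4: issue@5 deps=(1,2) exec_start@6 write@8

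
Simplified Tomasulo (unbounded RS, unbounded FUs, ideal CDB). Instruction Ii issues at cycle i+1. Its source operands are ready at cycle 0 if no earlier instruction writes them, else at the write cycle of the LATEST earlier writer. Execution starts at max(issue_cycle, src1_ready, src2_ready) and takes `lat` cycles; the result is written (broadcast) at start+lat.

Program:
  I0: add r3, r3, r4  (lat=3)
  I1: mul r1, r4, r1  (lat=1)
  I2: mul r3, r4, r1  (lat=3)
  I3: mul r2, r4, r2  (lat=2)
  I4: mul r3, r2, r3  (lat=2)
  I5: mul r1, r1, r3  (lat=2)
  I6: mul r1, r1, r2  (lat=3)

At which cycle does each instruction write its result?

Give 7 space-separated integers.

I0 add r3: issue@1 deps=(None,None) exec_start@1 write@4
I1 mul r1: issue@2 deps=(None,None) exec_start@2 write@3
I2 mul r3: issue@3 deps=(None,1) exec_start@3 write@6
I3 mul r2: issue@4 deps=(None,None) exec_start@4 write@6
I4 mul r3: issue@5 deps=(3,2) exec_start@6 write@8
I5 mul r1: issue@6 deps=(1,4) exec_start@8 write@10
I6 mul r1: issue@7 deps=(5,3) exec_start@10 write@13

Answer: 4 3 6 6 8 10 13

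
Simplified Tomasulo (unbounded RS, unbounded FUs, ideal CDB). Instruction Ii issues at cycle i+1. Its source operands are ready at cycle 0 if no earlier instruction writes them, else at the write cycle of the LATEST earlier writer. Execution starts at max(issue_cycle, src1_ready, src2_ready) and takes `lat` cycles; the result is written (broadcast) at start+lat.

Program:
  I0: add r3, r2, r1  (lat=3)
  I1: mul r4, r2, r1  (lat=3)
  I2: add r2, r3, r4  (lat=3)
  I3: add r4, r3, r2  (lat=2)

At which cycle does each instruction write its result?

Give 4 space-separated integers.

I0 add r3: issue@1 deps=(None,None) exec_start@1 write@4
I1 mul r4: issue@2 deps=(None,None) exec_start@2 write@5
I2 add r2: issue@3 deps=(0,1) exec_start@5 write@8
I3 add r4: issue@4 deps=(0,2) exec_start@8 write@10

Answer: 4 5 8 10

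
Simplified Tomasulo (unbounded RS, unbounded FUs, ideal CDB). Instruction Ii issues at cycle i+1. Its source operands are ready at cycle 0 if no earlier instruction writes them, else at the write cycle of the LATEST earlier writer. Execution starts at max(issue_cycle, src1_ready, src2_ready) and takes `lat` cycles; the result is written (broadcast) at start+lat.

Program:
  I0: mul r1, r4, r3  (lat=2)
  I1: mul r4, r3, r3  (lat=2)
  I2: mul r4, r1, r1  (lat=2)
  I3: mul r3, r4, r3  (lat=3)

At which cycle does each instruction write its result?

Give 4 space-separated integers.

I0 mul r1: issue@1 deps=(None,None) exec_start@1 write@3
I1 mul r4: issue@2 deps=(None,None) exec_start@2 write@4
I2 mul r4: issue@3 deps=(0,0) exec_start@3 write@5
I3 mul r3: issue@4 deps=(2,None) exec_start@5 write@8

Answer: 3 4 5 8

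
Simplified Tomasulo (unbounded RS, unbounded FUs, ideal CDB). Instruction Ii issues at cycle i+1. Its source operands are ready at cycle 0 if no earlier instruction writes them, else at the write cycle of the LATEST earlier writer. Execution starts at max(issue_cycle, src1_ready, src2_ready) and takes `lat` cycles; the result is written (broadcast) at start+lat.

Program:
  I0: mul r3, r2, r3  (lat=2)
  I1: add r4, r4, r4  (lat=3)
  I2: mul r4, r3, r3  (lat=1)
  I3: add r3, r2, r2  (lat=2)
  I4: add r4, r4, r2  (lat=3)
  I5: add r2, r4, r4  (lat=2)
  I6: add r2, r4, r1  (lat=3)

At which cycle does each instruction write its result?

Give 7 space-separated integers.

I0 mul r3: issue@1 deps=(None,None) exec_start@1 write@3
I1 add r4: issue@2 deps=(None,None) exec_start@2 write@5
I2 mul r4: issue@3 deps=(0,0) exec_start@3 write@4
I3 add r3: issue@4 deps=(None,None) exec_start@4 write@6
I4 add r4: issue@5 deps=(2,None) exec_start@5 write@8
I5 add r2: issue@6 deps=(4,4) exec_start@8 write@10
I6 add r2: issue@7 deps=(4,None) exec_start@8 write@11

Answer: 3 5 4 6 8 10 11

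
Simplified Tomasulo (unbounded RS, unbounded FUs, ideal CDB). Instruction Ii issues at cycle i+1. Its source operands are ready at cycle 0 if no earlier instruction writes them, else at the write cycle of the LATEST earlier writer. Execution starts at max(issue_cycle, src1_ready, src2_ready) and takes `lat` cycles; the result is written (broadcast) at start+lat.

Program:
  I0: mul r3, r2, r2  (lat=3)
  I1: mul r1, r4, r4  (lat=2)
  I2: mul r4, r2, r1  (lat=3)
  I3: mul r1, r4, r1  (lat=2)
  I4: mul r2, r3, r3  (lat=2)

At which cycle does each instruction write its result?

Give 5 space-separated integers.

I0 mul r3: issue@1 deps=(None,None) exec_start@1 write@4
I1 mul r1: issue@2 deps=(None,None) exec_start@2 write@4
I2 mul r4: issue@3 deps=(None,1) exec_start@4 write@7
I3 mul r1: issue@4 deps=(2,1) exec_start@7 write@9
I4 mul r2: issue@5 deps=(0,0) exec_start@5 write@7

Answer: 4 4 7 9 7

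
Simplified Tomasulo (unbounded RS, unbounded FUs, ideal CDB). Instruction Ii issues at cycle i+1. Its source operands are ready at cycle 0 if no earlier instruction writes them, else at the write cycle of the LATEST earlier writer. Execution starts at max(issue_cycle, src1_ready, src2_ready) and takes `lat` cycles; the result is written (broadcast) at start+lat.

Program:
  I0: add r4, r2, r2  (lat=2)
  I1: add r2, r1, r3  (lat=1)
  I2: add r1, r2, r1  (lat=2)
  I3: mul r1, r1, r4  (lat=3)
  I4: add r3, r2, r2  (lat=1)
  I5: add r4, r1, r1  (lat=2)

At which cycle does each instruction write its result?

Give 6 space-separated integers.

I0 add r4: issue@1 deps=(None,None) exec_start@1 write@3
I1 add r2: issue@2 deps=(None,None) exec_start@2 write@3
I2 add r1: issue@3 deps=(1,None) exec_start@3 write@5
I3 mul r1: issue@4 deps=(2,0) exec_start@5 write@8
I4 add r3: issue@5 deps=(1,1) exec_start@5 write@6
I5 add r4: issue@6 deps=(3,3) exec_start@8 write@10

Answer: 3 3 5 8 6 10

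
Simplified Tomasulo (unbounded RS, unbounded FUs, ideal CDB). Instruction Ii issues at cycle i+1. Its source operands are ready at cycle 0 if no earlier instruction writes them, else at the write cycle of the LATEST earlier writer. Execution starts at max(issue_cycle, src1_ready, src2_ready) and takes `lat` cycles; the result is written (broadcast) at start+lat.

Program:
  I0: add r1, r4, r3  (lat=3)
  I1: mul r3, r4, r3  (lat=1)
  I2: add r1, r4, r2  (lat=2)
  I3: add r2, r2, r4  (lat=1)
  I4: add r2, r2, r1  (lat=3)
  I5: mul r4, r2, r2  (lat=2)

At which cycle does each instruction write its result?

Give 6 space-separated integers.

Answer: 4 3 5 5 8 10

Derivation:
I0 add r1: issue@1 deps=(None,None) exec_start@1 write@4
I1 mul r3: issue@2 deps=(None,None) exec_start@2 write@3
I2 add r1: issue@3 deps=(None,None) exec_start@3 write@5
I3 add r2: issue@4 deps=(None,None) exec_start@4 write@5
I4 add r2: issue@5 deps=(3,2) exec_start@5 write@8
I5 mul r4: issue@6 deps=(4,4) exec_start@8 write@10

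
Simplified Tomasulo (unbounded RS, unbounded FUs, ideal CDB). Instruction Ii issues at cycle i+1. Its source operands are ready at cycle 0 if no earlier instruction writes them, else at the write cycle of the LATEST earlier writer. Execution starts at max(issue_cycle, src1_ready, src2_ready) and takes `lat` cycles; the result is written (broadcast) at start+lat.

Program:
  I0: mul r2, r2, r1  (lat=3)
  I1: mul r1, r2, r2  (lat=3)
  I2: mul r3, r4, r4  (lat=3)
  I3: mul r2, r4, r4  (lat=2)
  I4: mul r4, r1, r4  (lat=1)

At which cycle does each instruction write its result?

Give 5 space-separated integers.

I0 mul r2: issue@1 deps=(None,None) exec_start@1 write@4
I1 mul r1: issue@2 deps=(0,0) exec_start@4 write@7
I2 mul r3: issue@3 deps=(None,None) exec_start@3 write@6
I3 mul r2: issue@4 deps=(None,None) exec_start@4 write@6
I4 mul r4: issue@5 deps=(1,None) exec_start@7 write@8

Answer: 4 7 6 6 8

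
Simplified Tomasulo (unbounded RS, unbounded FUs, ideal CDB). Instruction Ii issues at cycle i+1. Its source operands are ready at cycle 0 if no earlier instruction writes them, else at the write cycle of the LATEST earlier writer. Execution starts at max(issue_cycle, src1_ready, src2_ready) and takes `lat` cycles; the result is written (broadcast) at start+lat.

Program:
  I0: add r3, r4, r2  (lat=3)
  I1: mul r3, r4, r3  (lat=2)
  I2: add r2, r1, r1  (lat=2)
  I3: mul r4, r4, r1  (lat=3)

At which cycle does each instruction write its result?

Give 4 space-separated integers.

Answer: 4 6 5 7

Derivation:
I0 add r3: issue@1 deps=(None,None) exec_start@1 write@4
I1 mul r3: issue@2 deps=(None,0) exec_start@4 write@6
I2 add r2: issue@3 deps=(None,None) exec_start@3 write@5
I3 mul r4: issue@4 deps=(None,None) exec_start@4 write@7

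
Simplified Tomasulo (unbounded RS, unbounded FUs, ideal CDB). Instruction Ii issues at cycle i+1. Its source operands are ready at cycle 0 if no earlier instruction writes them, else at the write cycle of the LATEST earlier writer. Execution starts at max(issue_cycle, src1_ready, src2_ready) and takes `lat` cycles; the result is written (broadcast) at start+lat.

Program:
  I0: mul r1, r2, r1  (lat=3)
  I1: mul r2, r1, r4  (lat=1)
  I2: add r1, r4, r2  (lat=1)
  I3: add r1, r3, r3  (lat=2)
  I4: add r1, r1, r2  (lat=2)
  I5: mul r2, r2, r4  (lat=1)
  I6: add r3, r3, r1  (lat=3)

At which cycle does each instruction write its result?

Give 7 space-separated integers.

Answer: 4 5 6 6 8 7 11

Derivation:
I0 mul r1: issue@1 deps=(None,None) exec_start@1 write@4
I1 mul r2: issue@2 deps=(0,None) exec_start@4 write@5
I2 add r1: issue@3 deps=(None,1) exec_start@5 write@6
I3 add r1: issue@4 deps=(None,None) exec_start@4 write@6
I4 add r1: issue@5 deps=(3,1) exec_start@6 write@8
I5 mul r2: issue@6 deps=(1,None) exec_start@6 write@7
I6 add r3: issue@7 deps=(None,4) exec_start@8 write@11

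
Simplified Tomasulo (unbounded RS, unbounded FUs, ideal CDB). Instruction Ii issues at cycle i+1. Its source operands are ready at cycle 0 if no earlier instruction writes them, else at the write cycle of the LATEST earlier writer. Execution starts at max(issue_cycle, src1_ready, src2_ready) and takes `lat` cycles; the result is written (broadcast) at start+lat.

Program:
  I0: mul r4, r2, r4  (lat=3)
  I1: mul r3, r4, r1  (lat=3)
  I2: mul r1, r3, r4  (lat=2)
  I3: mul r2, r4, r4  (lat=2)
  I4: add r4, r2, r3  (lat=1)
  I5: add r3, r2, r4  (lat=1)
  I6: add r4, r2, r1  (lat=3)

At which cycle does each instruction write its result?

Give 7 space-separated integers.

Answer: 4 7 9 6 8 9 12

Derivation:
I0 mul r4: issue@1 deps=(None,None) exec_start@1 write@4
I1 mul r3: issue@2 deps=(0,None) exec_start@4 write@7
I2 mul r1: issue@3 deps=(1,0) exec_start@7 write@9
I3 mul r2: issue@4 deps=(0,0) exec_start@4 write@6
I4 add r4: issue@5 deps=(3,1) exec_start@7 write@8
I5 add r3: issue@6 deps=(3,4) exec_start@8 write@9
I6 add r4: issue@7 deps=(3,2) exec_start@9 write@12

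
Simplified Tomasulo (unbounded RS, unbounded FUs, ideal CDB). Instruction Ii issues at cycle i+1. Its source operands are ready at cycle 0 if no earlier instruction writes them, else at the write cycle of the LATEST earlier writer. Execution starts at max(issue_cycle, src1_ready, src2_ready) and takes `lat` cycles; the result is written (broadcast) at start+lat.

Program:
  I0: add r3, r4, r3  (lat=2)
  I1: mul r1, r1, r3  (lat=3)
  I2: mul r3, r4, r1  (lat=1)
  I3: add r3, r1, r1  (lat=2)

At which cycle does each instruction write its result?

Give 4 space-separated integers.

I0 add r3: issue@1 deps=(None,None) exec_start@1 write@3
I1 mul r1: issue@2 deps=(None,0) exec_start@3 write@6
I2 mul r3: issue@3 deps=(None,1) exec_start@6 write@7
I3 add r3: issue@4 deps=(1,1) exec_start@6 write@8

Answer: 3 6 7 8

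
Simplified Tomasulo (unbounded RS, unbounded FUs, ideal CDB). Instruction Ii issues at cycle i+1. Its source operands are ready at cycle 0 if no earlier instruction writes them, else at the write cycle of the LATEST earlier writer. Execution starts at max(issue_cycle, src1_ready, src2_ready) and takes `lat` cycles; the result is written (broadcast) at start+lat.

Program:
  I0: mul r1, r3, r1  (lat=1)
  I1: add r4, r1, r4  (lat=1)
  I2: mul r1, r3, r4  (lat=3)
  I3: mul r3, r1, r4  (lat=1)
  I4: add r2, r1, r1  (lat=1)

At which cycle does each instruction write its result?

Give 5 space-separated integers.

I0 mul r1: issue@1 deps=(None,None) exec_start@1 write@2
I1 add r4: issue@2 deps=(0,None) exec_start@2 write@3
I2 mul r1: issue@3 deps=(None,1) exec_start@3 write@6
I3 mul r3: issue@4 deps=(2,1) exec_start@6 write@7
I4 add r2: issue@5 deps=(2,2) exec_start@6 write@7

Answer: 2 3 6 7 7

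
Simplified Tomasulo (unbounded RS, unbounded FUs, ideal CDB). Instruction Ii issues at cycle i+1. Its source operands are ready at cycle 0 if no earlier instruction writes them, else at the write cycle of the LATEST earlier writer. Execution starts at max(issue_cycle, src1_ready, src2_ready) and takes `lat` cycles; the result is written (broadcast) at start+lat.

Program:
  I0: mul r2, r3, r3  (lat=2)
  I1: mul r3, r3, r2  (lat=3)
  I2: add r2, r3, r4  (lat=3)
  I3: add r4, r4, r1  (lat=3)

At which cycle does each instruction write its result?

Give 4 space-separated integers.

I0 mul r2: issue@1 deps=(None,None) exec_start@1 write@3
I1 mul r3: issue@2 deps=(None,0) exec_start@3 write@6
I2 add r2: issue@3 deps=(1,None) exec_start@6 write@9
I3 add r4: issue@4 deps=(None,None) exec_start@4 write@7

Answer: 3 6 9 7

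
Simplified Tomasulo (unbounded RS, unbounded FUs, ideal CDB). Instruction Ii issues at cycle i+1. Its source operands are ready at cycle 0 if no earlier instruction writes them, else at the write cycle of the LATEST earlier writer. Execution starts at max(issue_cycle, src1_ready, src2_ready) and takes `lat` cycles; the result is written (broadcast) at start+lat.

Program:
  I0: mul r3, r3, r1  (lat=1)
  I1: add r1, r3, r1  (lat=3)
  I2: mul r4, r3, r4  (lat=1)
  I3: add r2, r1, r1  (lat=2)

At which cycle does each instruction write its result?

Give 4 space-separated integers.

Answer: 2 5 4 7

Derivation:
I0 mul r3: issue@1 deps=(None,None) exec_start@1 write@2
I1 add r1: issue@2 deps=(0,None) exec_start@2 write@5
I2 mul r4: issue@3 deps=(0,None) exec_start@3 write@4
I3 add r2: issue@4 deps=(1,1) exec_start@5 write@7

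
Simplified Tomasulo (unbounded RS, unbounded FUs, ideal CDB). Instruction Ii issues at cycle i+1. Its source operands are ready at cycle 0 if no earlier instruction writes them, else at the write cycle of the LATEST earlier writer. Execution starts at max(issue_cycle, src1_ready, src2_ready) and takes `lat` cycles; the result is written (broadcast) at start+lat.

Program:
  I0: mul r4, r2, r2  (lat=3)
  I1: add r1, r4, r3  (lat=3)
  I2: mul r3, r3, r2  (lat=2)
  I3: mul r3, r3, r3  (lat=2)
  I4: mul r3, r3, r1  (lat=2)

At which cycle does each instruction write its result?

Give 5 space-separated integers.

Answer: 4 7 5 7 9

Derivation:
I0 mul r4: issue@1 deps=(None,None) exec_start@1 write@4
I1 add r1: issue@2 deps=(0,None) exec_start@4 write@7
I2 mul r3: issue@3 deps=(None,None) exec_start@3 write@5
I3 mul r3: issue@4 deps=(2,2) exec_start@5 write@7
I4 mul r3: issue@5 deps=(3,1) exec_start@7 write@9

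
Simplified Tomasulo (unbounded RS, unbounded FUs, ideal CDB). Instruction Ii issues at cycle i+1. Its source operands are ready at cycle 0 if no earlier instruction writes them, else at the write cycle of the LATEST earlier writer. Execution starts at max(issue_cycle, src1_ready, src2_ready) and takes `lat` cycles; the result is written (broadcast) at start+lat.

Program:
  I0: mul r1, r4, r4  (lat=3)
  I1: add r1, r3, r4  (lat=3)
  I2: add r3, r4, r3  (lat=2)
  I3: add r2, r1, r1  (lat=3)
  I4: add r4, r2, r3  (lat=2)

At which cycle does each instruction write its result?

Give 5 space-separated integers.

Answer: 4 5 5 8 10

Derivation:
I0 mul r1: issue@1 deps=(None,None) exec_start@1 write@4
I1 add r1: issue@2 deps=(None,None) exec_start@2 write@5
I2 add r3: issue@3 deps=(None,None) exec_start@3 write@5
I3 add r2: issue@4 deps=(1,1) exec_start@5 write@8
I4 add r4: issue@5 deps=(3,2) exec_start@8 write@10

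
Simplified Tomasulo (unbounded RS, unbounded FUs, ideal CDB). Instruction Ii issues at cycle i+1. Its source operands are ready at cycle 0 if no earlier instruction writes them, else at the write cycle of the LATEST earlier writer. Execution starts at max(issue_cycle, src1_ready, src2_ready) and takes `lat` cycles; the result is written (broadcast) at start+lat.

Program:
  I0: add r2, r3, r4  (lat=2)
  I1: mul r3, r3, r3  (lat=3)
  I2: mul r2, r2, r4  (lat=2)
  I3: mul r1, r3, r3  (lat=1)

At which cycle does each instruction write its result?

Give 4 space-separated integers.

Answer: 3 5 5 6

Derivation:
I0 add r2: issue@1 deps=(None,None) exec_start@1 write@3
I1 mul r3: issue@2 deps=(None,None) exec_start@2 write@5
I2 mul r2: issue@3 deps=(0,None) exec_start@3 write@5
I3 mul r1: issue@4 deps=(1,1) exec_start@5 write@6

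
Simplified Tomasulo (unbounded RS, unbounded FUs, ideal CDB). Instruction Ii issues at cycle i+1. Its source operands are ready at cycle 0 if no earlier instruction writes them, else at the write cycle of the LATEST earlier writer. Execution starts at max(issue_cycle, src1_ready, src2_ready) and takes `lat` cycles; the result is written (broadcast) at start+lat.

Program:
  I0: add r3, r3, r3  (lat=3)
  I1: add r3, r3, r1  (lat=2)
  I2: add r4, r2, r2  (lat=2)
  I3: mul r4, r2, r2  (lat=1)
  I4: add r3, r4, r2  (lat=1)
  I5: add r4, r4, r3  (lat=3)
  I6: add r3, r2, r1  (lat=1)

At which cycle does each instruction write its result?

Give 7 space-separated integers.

Answer: 4 6 5 5 6 9 8

Derivation:
I0 add r3: issue@1 deps=(None,None) exec_start@1 write@4
I1 add r3: issue@2 deps=(0,None) exec_start@4 write@6
I2 add r4: issue@3 deps=(None,None) exec_start@3 write@5
I3 mul r4: issue@4 deps=(None,None) exec_start@4 write@5
I4 add r3: issue@5 deps=(3,None) exec_start@5 write@6
I5 add r4: issue@6 deps=(3,4) exec_start@6 write@9
I6 add r3: issue@7 deps=(None,None) exec_start@7 write@8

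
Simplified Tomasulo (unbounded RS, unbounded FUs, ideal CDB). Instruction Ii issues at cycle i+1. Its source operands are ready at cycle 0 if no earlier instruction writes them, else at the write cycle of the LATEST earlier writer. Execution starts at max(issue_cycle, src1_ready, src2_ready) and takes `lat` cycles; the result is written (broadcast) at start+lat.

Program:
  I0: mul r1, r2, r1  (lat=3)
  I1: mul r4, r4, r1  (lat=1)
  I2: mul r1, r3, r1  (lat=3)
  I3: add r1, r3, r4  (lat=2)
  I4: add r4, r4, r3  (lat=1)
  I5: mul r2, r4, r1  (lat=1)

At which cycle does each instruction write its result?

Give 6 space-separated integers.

Answer: 4 5 7 7 6 8

Derivation:
I0 mul r1: issue@1 deps=(None,None) exec_start@1 write@4
I1 mul r4: issue@2 deps=(None,0) exec_start@4 write@5
I2 mul r1: issue@3 deps=(None,0) exec_start@4 write@7
I3 add r1: issue@4 deps=(None,1) exec_start@5 write@7
I4 add r4: issue@5 deps=(1,None) exec_start@5 write@6
I5 mul r2: issue@6 deps=(4,3) exec_start@7 write@8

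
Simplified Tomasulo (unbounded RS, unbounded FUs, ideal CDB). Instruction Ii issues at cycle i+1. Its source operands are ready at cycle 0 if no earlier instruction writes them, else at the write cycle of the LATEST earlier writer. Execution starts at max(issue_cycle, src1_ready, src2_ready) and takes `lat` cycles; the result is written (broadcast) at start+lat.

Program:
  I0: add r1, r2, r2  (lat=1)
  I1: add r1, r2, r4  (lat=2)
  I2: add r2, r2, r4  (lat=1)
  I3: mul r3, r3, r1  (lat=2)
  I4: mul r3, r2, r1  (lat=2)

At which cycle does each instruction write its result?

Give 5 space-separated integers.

Answer: 2 4 4 6 7

Derivation:
I0 add r1: issue@1 deps=(None,None) exec_start@1 write@2
I1 add r1: issue@2 deps=(None,None) exec_start@2 write@4
I2 add r2: issue@3 deps=(None,None) exec_start@3 write@4
I3 mul r3: issue@4 deps=(None,1) exec_start@4 write@6
I4 mul r3: issue@5 deps=(2,1) exec_start@5 write@7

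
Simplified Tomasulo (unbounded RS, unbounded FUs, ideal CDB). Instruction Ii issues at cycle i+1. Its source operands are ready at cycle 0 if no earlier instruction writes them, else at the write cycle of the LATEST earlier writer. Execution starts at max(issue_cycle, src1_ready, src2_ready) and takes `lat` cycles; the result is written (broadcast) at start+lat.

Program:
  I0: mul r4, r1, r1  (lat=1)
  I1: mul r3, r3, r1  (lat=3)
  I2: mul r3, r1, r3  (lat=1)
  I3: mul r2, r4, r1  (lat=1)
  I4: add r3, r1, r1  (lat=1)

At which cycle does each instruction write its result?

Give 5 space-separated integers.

Answer: 2 5 6 5 6

Derivation:
I0 mul r4: issue@1 deps=(None,None) exec_start@1 write@2
I1 mul r3: issue@2 deps=(None,None) exec_start@2 write@5
I2 mul r3: issue@3 deps=(None,1) exec_start@5 write@6
I3 mul r2: issue@4 deps=(0,None) exec_start@4 write@5
I4 add r3: issue@5 deps=(None,None) exec_start@5 write@6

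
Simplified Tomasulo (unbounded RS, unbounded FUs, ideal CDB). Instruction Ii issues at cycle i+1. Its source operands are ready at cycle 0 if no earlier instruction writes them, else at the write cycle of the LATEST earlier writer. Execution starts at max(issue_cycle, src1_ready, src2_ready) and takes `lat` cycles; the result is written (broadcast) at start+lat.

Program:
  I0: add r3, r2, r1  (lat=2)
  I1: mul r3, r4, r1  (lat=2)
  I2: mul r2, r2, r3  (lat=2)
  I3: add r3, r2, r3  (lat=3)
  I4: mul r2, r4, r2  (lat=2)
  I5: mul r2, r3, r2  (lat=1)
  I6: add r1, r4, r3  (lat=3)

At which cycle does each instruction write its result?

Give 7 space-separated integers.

Answer: 3 4 6 9 8 10 12

Derivation:
I0 add r3: issue@1 deps=(None,None) exec_start@1 write@3
I1 mul r3: issue@2 deps=(None,None) exec_start@2 write@4
I2 mul r2: issue@3 deps=(None,1) exec_start@4 write@6
I3 add r3: issue@4 deps=(2,1) exec_start@6 write@9
I4 mul r2: issue@5 deps=(None,2) exec_start@6 write@8
I5 mul r2: issue@6 deps=(3,4) exec_start@9 write@10
I6 add r1: issue@7 deps=(None,3) exec_start@9 write@12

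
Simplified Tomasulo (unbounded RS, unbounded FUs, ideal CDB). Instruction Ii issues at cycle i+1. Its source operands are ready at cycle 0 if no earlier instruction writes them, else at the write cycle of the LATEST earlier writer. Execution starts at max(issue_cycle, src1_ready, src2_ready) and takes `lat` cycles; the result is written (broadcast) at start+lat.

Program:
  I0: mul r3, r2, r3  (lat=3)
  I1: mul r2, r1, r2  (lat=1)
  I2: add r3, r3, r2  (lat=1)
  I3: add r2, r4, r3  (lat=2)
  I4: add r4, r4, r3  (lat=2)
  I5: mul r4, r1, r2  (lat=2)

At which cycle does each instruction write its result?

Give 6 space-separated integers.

I0 mul r3: issue@1 deps=(None,None) exec_start@1 write@4
I1 mul r2: issue@2 deps=(None,None) exec_start@2 write@3
I2 add r3: issue@3 deps=(0,1) exec_start@4 write@5
I3 add r2: issue@4 deps=(None,2) exec_start@5 write@7
I4 add r4: issue@5 deps=(None,2) exec_start@5 write@7
I5 mul r4: issue@6 deps=(None,3) exec_start@7 write@9

Answer: 4 3 5 7 7 9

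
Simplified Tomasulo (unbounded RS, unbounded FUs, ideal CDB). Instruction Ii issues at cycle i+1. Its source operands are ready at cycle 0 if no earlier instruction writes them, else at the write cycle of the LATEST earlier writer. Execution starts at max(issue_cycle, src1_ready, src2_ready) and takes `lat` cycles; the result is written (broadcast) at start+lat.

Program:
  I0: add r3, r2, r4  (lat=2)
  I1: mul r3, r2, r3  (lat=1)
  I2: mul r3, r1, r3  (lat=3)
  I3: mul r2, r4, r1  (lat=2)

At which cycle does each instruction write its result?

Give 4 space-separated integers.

Answer: 3 4 7 6

Derivation:
I0 add r3: issue@1 deps=(None,None) exec_start@1 write@3
I1 mul r3: issue@2 deps=(None,0) exec_start@3 write@4
I2 mul r3: issue@3 deps=(None,1) exec_start@4 write@7
I3 mul r2: issue@4 deps=(None,None) exec_start@4 write@6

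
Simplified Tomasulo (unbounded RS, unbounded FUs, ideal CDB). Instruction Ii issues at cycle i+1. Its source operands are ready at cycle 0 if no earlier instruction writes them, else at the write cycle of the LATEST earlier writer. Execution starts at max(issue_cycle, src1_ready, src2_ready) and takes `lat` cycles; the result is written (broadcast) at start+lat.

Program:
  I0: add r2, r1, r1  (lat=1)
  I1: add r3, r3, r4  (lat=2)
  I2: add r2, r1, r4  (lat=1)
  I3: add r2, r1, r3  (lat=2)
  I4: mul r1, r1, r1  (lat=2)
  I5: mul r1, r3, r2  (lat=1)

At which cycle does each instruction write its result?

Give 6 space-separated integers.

I0 add r2: issue@1 deps=(None,None) exec_start@1 write@2
I1 add r3: issue@2 deps=(None,None) exec_start@2 write@4
I2 add r2: issue@3 deps=(None,None) exec_start@3 write@4
I3 add r2: issue@4 deps=(None,1) exec_start@4 write@6
I4 mul r1: issue@5 deps=(None,None) exec_start@5 write@7
I5 mul r1: issue@6 deps=(1,3) exec_start@6 write@7

Answer: 2 4 4 6 7 7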